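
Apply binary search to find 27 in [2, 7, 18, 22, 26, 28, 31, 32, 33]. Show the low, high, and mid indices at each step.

Binary search for 27 in [2, 7, 18, 22, 26, 28, 31, 32, 33]:

lo=0, hi=8, mid=4, arr[mid]=26 -> 26 < 27, search right half
lo=5, hi=8, mid=6, arr[mid]=31 -> 31 > 27, search left half
lo=5, hi=5, mid=5, arr[mid]=28 -> 28 > 27, search left half
lo=5 > hi=4, target 27 not found

Binary search determines that 27 is not in the array after 3 comparisons. The search space was exhausted without finding the target.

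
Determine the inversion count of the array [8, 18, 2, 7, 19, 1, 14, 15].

Finding inversions in [8, 18, 2, 7, 19, 1, 14, 15]:

(0, 2): arr[0]=8 > arr[2]=2
(0, 3): arr[0]=8 > arr[3]=7
(0, 5): arr[0]=8 > arr[5]=1
(1, 2): arr[1]=18 > arr[2]=2
(1, 3): arr[1]=18 > arr[3]=7
(1, 5): arr[1]=18 > arr[5]=1
(1, 6): arr[1]=18 > arr[6]=14
(1, 7): arr[1]=18 > arr[7]=15
(2, 5): arr[2]=2 > arr[5]=1
(3, 5): arr[3]=7 > arr[5]=1
(4, 5): arr[4]=19 > arr[5]=1
(4, 6): arr[4]=19 > arr[6]=14
(4, 7): arr[4]=19 > arr[7]=15

Total inversions: 13

The array has 13 inversion(s): (0,2), (0,3), (0,5), (1,2), (1,3), (1,5), (1,6), (1,7), (2,5), (3,5), (4,5), (4,6), (4,7). Each pair (i,j) satisfies i < j and arr[i] > arr[j].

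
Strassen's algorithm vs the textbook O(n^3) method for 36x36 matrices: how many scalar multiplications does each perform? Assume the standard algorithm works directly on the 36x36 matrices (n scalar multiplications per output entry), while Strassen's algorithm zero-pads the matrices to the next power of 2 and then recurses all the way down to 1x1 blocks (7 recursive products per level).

Matrix multiplication for 36x36 matrices:

Strassen's algorithm requires power-of-2 dimensions. Pad 36x36 to 64x64 (next power of 2).

Standard algorithm: 36^3 = 46656 multiplications
Strassen's algorithm: 7^(log2(64)) = 7^6 = 117649 multiplications
Difference: 46656 - 117649 = -70993 (Strassen uses MORE here due to padding overhead — for small or just-over-power-of-2 n, padding can outweigh the per-level savings)

Standard: 46656 multiplications (36^3). Strassen: 117649 multiplications (7^6, after padding to 64x64). Strassen reduces 8 recursive multiplications to 7 at each level.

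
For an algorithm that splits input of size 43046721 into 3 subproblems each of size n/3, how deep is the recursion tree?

For divide and conquer with division factor 3:

Problem sizes at each level:
Level 0: 43046721
Level 1: 14348907
Level 2: 4782969
Level 3: 1594323
Level 4: 531441
Level 5: 177147
Level 6: 59049
Level 7: 19683
Level 8: 6561
Level 9: 2187
Level 10: 729
Level 11: 243
Level 12: 81
Level 13: 27
Level 14: 9
Level 15: 3
Level 16: 1

The root is level 0 and the size-1 base case is level 16 (the tree spans levels 0 through 16, i.e. 17 levels counting the root), so the depth is the number of divisions: log_3(43046721) = 16

The recursion tree depth is log_3(43046721) = 16. At each level, the problem size is divided by 3, so it takes 16 divisions to reduce to a base case of size 1. The algorithm makes 3 recursive calls at each level.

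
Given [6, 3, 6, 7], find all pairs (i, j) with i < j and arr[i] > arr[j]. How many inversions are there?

Finding inversions in [6, 3, 6, 7]:

(0, 1): arr[0]=6 > arr[1]=3

Total inversions: 1

The array has 1 inversion(s): (0,1). Each pair (i,j) satisfies i < j and arr[i] > arr[j].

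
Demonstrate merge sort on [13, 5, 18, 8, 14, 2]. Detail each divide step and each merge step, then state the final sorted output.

Merge sort trace:

Split: [13, 5, 18, 8, 14, 2] -> [13, 5, 18] and [8, 14, 2]
  Split: [13, 5, 18] -> [13] and [5, 18]
    Split: [5, 18] -> [5] and [18]
    Merge: [5] + [18] -> [5, 18]
  Merge: [13] + [5, 18] -> [5, 13, 18]
  Split: [8, 14, 2] -> [8] and [14, 2]
    Split: [14, 2] -> [14] and [2]
    Merge: [14] + [2] -> [2, 14]
  Merge: [8] + [2, 14] -> [2, 8, 14]
Merge: [5, 13, 18] + [2, 8, 14] -> [2, 5, 8, 13, 14, 18]

Final sorted array: [2, 5, 8, 13, 14, 18]

The merge sort proceeds by recursively splitting the array and merging sorted halves.
After all merges, the sorted array is [2, 5, 8, 13, 14, 18].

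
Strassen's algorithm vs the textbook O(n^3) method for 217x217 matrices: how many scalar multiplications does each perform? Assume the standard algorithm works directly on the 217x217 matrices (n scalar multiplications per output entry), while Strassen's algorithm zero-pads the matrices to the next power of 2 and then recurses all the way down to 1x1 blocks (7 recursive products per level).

Matrix multiplication for 217x217 matrices:

Strassen's algorithm requires power-of-2 dimensions. Pad 217x217 to 256x256 (next power of 2).

Standard algorithm: 217^3 = 10218313 multiplications
Strassen's algorithm: 7^(log2(256)) = 7^8 = 5764801 multiplications
Savings: 10218313 - 5764801 = 4453512 multiplications

Standard: 10218313 multiplications (217^3). Strassen: 5764801 multiplications (7^8, after padding to 256x256). Strassen reduces 8 recursive multiplications to 7 at each level.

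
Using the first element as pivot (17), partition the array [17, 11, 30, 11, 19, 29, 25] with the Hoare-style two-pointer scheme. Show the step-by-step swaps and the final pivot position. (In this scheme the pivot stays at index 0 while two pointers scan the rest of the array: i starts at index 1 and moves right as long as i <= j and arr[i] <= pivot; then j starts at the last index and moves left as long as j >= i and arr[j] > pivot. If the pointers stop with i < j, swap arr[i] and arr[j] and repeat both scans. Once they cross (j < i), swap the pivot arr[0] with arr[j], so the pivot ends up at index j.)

Hoare-style two-pointer partition with pivot = 17:

Initial array: [17, 11, 30, 11, 19, 29, 25]

Pointers start at i = 1, j = 6.
i stops at index 2 (arr[2]=30 > 17), j stops at index 3 (arr[3]=11 <= 17): swap arr[2] and arr[3], array becomes [17, 11, 11, 30, 19, 29, 25]
i ends at 3, j ends at 2: the pointers have crossed (j < i), so scanning stops.

Swap pivot arr[0] with arr[2] to place pivot at position 2: [11, 11, 17, 30, 19, 29, 25]
Pivot position: 2

After partitioning with pivot 17, the array becomes [11, 11, 17, 30, 19, 29, 25]. The pivot is placed at index 2. All elements to the left of the pivot are <= 17, and all elements to the right are > 17.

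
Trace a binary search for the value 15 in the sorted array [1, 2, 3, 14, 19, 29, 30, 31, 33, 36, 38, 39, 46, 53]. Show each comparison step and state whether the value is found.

Binary search for 15 in [1, 2, 3, 14, 19, 29, 30, 31, 33, 36, 38, 39, 46, 53]:

lo=0, hi=13, mid=6, arr[mid]=30 -> 30 > 15, search left half
lo=0, hi=5, mid=2, arr[mid]=3 -> 3 < 15, search right half
lo=3, hi=5, mid=4, arr[mid]=19 -> 19 > 15, search left half
lo=3, hi=3, mid=3, arr[mid]=14 -> 14 < 15, search right half
lo=4 > hi=3, target 15 not found

Binary search determines that 15 is not in the array after 4 comparisons. The search space was exhausted without finding the target.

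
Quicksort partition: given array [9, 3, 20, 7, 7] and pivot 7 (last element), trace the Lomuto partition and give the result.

Lomuto partition with pivot = 7:

Initial array: [9, 3, 20, 7, 7]

arr[0]=9 > 7: no swap
arr[1]=3 <= 7: swap with position 0, array becomes [3, 9, 20, 7, 7]
arr[2]=20 > 7: no swap
arr[3]=7 <= 7: swap with position 1, array becomes [3, 7, 20, 9, 7]

Place pivot at position 2: [3, 7, 7, 9, 20]
Pivot position: 2

After partitioning with pivot 7, the array becomes [3, 7, 7, 9, 20]. The pivot is placed at index 2. All elements to the left of the pivot are <= 7, and all elements to the right are > 7.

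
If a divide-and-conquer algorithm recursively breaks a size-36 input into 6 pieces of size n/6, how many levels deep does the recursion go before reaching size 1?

For divide and conquer with division factor 6:

Problem sizes at each level:
Level 0: 36
Level 1: 6
Level 2: 1

The root is level 0 and the size-1 base case is level 2 (the tree spans levels 0 through 2, i.e. 3 levels counting the root), so the depth is the number of divisions: log_6(36) = 2

The recursion tree depth is log_6(36) = 2. At each level, the problem size is divided by 6, so it takes 2 divisions to reduce to a base case of size 1. The algorithm makes 6 recursive calls at each level.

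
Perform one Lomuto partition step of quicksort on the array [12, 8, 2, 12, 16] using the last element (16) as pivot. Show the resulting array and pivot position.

Lomuto partition with pivot = 16:

Initial array: [12, 8, 2, 12, 16]

arr[0]=12 <= 16: swap with position 0, array becomes [12, 8, 2, 12, 16]
arr[1]=8 <= 16: swap with position 1, array becomes [12, 8, 2, 12, 16]
arr[2]=2 <= 16: swap with position 2, array becomes [12, 8, 2, 12, 16]
arr[3]=12 <= 16: swap with position 3, array becomes [12, 8, 2, 12, 16]

Place pivot at position 4: [12, 8, 2, 12, 16]
Pivot position: 4

After partitioning with pivot 16, the array becomes [12, 8, 2, 12, 16]. The pivot is placed at index 4. All elements to the left of the pivot are <= 16, and all elements to the right are > 16.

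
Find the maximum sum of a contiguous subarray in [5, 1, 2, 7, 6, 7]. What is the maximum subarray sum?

Using Kadane's algorithm on [5, 1, 2, 7, 6, 7]:

Scanning through the array:
Position 1 (value 1): max_ending_here = 6, max_so_far = 6
Position 2 (value 2): max_ending_here = 8, max_so_far = 8
Position 3 (value 7): max_ending_here = 15, max_so_far = 15
Position 4 (value 6): max_ending_here = 21, max_so_far = 21
Position 5 (value 7): max_ending_here = 28, max_so_far = 28

Maximum subarray: [5, 1, 2, 7, 6, 7]
Maximum sum: 28

The maximum subarray is [5, 1, 2, 7, 6, 7] with sum 28. This subarray runs from index 0 to index 5.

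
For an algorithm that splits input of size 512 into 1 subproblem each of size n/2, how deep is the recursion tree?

For divide and conquer with division factor 2:

Problem sizes at each level:
Level 0: 512
Level 1: 256
Level 2: 128
Level 3: 64
Level 4: 32
Level 5: 16
Level 6: 8
Level 7: 4
Level 8: 2
Level 9: 1

The root is level 0 and the size-1 base case is level 9 (the tree spans levels 0 through 9, i.e. 10 levels counting the root), so the depth is the number of divisions: log_2(512) = 9

The recursion tree depth is log_2(512) = 9. At each level, the problem size is divided by 2, so it takes 9 divisions to reduce to a base case of size 1. The algorithm makes 1 recursive call at each level.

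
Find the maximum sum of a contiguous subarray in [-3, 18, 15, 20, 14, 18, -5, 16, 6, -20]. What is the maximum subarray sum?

Using Kadane's algorithm on [-3, 18, 15, 20, 14, 18, -5, 16, 6, -20]:

Scanning through the array:
Position 1 (value 18): max_ending_here = 18, max_so_far = 18
Position 2 (value 15): max_ending_here = 33, max_so_far = 33
Position 3 (value 20): max_ending_here = 53, max_so_far = 53
Position 4 (value 14): max_ending_here = 67, max_so_far = 67
Position 5 (value 18): max_ending_here = 85, max_so_far = 85
Position 6 (value -5): max_ending_here = 80, max_so_far = 85
Position 7 (value 16): max_ending_here = 96, max_so_far = 96
Position 8 (value 6): max_ending_here = 102, max_so_far = 102
Position 9 (value -20): max_ending_here = 82, max_so_far = 102

Maximum subarray: [18, 15, 20, 14, 18, -5, 16, 6]
Maximum sum: 102

The maximum subarray is [18, 15, 20, 14, 18, -5, 16, 6] with sum 102. This subarray runs from index 1 to index 8.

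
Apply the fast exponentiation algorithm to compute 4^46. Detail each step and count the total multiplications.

Computing 4^46 by squaring (build up from 4^1; each line after the first costs one multiplication):

4^1 = 4
4^2 = (4^1)^2 = 4^2 = 16
4^4 = (4^2)^2 = 16^2 = 256
4^5 = 4 * 4^4 = 4 * 256 = 1024
4^10 = (4^5)^2 = 1024^2 = 1048576
4^11 = 4 * 4^10 = 4 * 1048576 = 4194304
4^22 = (4^11)^2 = 4194304^2 = 17592186044416
4^23 = 4 * 4^22 = 4 * 17592186044416 = 70368744177664
4^46 = (4^23)^2 = 70368744177664^2 = 4951760157141521099596496896

Result: 4951760157141521099596496896
Multiplications needed: 8 (8 lines after 4^1)

4^46 = 4951760157141521099596496896. Using exponentiation by squaring, this requires 8 multiplications. The key idea: if the exponent is even, square the half-power; if odd, multiply by the base once.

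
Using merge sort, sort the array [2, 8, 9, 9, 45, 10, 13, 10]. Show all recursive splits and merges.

Merge sort trace:

Split: [2, 8, 9, 9, 45, 10, 13, 10] -> [2, 8, 9, 9] and [45, 10, 13, 10]
  Split: [2, 8, 9, 9] -> [2, 8] and [9, 9]
    Split: [2, 8] -> [2] and [8]
    Merge: [2] + [8] -> [2, 8]
    Split: [9, 9] -> [9] and [9]
    Merge: [9] + [9] -> [9, 9]
  Merge: [2, 8] + [9, 9] -> [2, 8, 9, 9]
  Split: [45, 10, 13, 10] -> [45, 10] and [13, 10]
    Split: [45, 10] -> [45] and [10]
    Merge: [45] + [10] -> [10, 45]
    Split: [13, 10] -> [13] and [10]
    Merge: [13] + [10] -> [10, 13]
  Merge: [10, 45] + [10, 13] -> [10, 10, 13, 45]
Merge: [2, 8, 9, 9] + [10, 10, 13, 45] -> [2, 8, 9, 9, 10, 10, 13, 45]

Final sorted array: [2, 8, 9, 9, 10, 10, 13, 45]

The merge sort proceeds by recursively splitting the array and merging sorted halves.
After all merges, the sorted array is [2, 8, 9, 9, 10, 10, 13, 45].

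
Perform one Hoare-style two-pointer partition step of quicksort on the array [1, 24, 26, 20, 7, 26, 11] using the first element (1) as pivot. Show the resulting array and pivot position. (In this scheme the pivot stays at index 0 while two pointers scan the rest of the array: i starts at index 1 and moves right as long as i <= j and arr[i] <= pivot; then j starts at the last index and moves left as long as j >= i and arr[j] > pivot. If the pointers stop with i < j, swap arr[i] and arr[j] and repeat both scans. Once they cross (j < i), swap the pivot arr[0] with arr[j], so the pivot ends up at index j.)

Hoare-style two-pointer partition with pivot = 1:

Initial array: [1, 24, 26, 20, 7, 26, 11]

Pointers start at i = 1, j = 6.
i ends at 1, j ends at 0: the pointers have crossed (j < i), so scanning stops.

j = 0, so swapping arr[0] with arr[j] leaves the pivot at position 0: [1, 24, 26, 20, 7, 26, 11]
Pivot position: 0

After partitioning with pivot 1, the array becomes [1, 24, 26, 20, 7, 26, 11]. The pivot is placed at index 0. All elements to the left of the pivot are <= 1, and all elements to the right are > 1.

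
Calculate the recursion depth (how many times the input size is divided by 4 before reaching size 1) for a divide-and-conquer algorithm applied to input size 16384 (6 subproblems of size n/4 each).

For divide and conquer with division factor 4:

Problem sizes at each level:
Level 0: 16384
Level 1: 4096
Level 2: 1024
Level 3: 256
Level 4: 64
Level 5: 16
Level 6: 4
Level 7: 1

The root is level 0 and the size-1 base case is level 7 (the tree spans levels 0 through 7, i.e. 8 levels counting the root), so the depth is the number of divisions: log_4(16384) = 7

The recursion tree depth is log_4(16384) = 7. At each level, the problem size is divided by 4, so it takes 7 divisions to reduce to a base case of size 1. The algorithm makes 6 recursive calls at each level.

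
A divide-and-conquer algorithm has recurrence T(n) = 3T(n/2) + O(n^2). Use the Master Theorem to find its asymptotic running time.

Master Theorem for T(n) = 3T(n/2) + O(n^2):

a = 3, b = 2, c = 2
log_b(a) = log_2(3) = 1.5850

Case 3: c = 2 > log_2(3) = 1.5850
T(n) = O(n^2) = O(n^2)

For T(n) = 3T(n/2) + O(n^2): log_2(3) = 1.5850. This is Case 3 of the Master Theorem (c > log_b(a), work dominated by root), giving O(n^2).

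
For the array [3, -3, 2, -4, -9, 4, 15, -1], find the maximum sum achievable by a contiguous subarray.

Using Kadane's algorithm on [3, -3, 2, -4, -9, 4, 15, -1]:

Scanning through the array:
Position 1 (value -3): max_ending_here = 0, max_so_far = 3
Position 2 (value 2): max_ending_here = 2, max_so_far = 3
Position 3 (value -4): max_ending_here = -2, max_so_far = 3
Position 4 (value -9): max_ending_here = -9, max_so_far = 3
Position 5 (value 4): max_ending_here = 4, max_so_far = 4
Position 6 (value 15): max_ending_here = 19, max_so_far = 19
Position 7 (value -1): max_ending_here = 18, max_so_far = 19

Maximum subarray: [4, 15]
Maximum sum: 19

The maximum subarray is [4, 15] with sum 19. This subarray runs from index 5 to index 6.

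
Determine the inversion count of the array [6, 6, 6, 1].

Finding inversions in [6, 6, 6, 1]:

(0, 3): arr[0]=6 > arr[3]=1
(1, 3): arr[1]=6 > arr[3]=1
(2, 3): arr[2]=6 > arr[3]=1

Total inversions: 3

The array has 3 inversion(s): (0,3), (1,3), (2,3). Each pair (i,j) satisfies i < j and arr[i] > arr[j].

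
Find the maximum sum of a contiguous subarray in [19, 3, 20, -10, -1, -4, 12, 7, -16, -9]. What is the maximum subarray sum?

Using Kadane's algorithm on [19, 3, 20, -10, -1, -4, 12, 7, -16, -9]:

Scanning through the array:
Position 1 (value 3): max_ending_here = 22, max_so_far = 22
Position 2 (value 20): max_ending_here = 42, max_so_far = 42
Position 3 (value -10): max_ending_here = 32, max_so_far = 42
Position 4 (value -1): max_ending_here = 31, max_so_far = 42
Position 5 (value -4): max_ending_here = 27, max_so_far = 42
Position 6 (value 12): max_ending_here = 39, max_so_far = 42
Position 7 (value 7): max_ending_here = 46, max_so_far = 46
Position 8 (value -16): max_ending_here = 30, max_so_far = 46
Position 9 (value -9): max_ending_here = 21, max_so_far = 46

Maximum subarray: [19, 3, 20, -10, -1, -4, 12, 7]
Maximum sum: 46

The maximum subarray is [19, 3, 20, -10, -1, -4, 12, 7] with sum 46. This subarray runs from index 0 to index 7.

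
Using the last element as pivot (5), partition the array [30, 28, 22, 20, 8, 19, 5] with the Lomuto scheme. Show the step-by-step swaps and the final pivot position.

Lomuto partition with pivot = 5:

Initial array: [30, 28, 22, 20, 8, 19, 5]

arr[0]=30 > 5: no swap
arr[1]=28 > 5: no swap
arr[2]=22 > 5: no swap
arr[3]=20 > 5: no swap
arr[4]=8 > 5: no swap
arr[5]=19 > 5: no swap

Place pivot at position 0: [5, 28, 22, 20, 8, 19, 30]
Pivot position: 0

After partitioning with pivot 5, the array becomes [5, 28, 22, 20, 8, 19, 30]. The pivot is placed at index 0. All elements to the left of the pivot are <= 5, and all elements to the right are > 5.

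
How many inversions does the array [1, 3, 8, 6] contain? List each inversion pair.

Finding inversions in [1, 3, 8, 6]:

(2, 3): arr[2]=8 > arr[3]=6

Total inversions: 1

The array has 1 inversion(s): (2,3). Each pair (i,j) satisfies i < j and arr[i] > arr[j].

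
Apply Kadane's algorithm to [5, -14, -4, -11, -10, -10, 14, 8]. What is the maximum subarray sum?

Using Kadane's algorithm on [5, -14, -4, -11, -10, -10, 14, 8]:

Scanning through the array:
Position 1 (value -14): max_ending_here = -9, max_so_far = 5
Position 2 (value -4): max_ending_here = -4, max_so_far = 5
Position 3 (value -11): max_ending_here = -11, max_so_far = 5
Position 4 (value -10): max_ending_here = -10, max_so_far = 5
Position 5 (value -10): max_ending_here = -10, max_so_far = 5
Position 6 (value 14): max_ending_here = 14, max_so_far = 14
Position 7 (value 8): max_ending_here = 22, max_so_far = 22

Maximum subarray: [14, 8]
Maximum sum: 22

The maximum subarray is [14, 8] with sum 22. This subarray runs from index 6 to index 7.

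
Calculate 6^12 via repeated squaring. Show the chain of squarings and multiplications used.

Computing 6^12 by squaring (build up from 6^1; each line after the first costs one multiplication):

6^1 = 6
6^2 = (6^1)^2 = 6^2 = 36
6^3 = 6 * 6^2 = 6 * 36 = 216
6^6 = (6^3)^2 = 216^2 = 46656
6^12 = (6^6)^2 = 46656^2 = 2176782336

Result: 2176782336
Multiplications needed: 4 (4 lines after 6^1)

6^12 = 2176782336. Using exponentiation by squaring, this requires 4 multiplications. The key idea: if the exponent is even, square the half-power; if odd, multiply by the base once.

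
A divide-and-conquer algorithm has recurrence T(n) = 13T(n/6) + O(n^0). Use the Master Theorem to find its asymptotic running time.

Master Theorem for T(n) = 13T(n/6) + O(n^0):

a = 13, b = 6, c = 0
log_b(a) = log_6(13) = 1.4315

Case 1: c = 0 < log_6(13) = 1.4315
T(n) = O(n^(log_6 13))

For T(n) = 13T(n/6) + O(n^0): log_6(13) = 1.4315. This is Case 1 of the Master Theorem (c < log_b(a), work dominated by leaves), giving O(n^(log_6 13)).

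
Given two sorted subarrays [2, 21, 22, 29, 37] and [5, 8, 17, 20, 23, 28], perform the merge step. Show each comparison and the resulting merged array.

Merging process:

Compare 2 vs 5: take 2 from left. Merged: [2]
Compare 21 vs 5: take 5 from right. Merged: [2, 5]
Compare 21 vs 8: take 8 from right. Merged: [2, 5, 8]
Compare 21 vs 17: take 17 from right. Merged: [2, 5, 8, 17]
Compare 21 vs 20: take 20 from right. Merged: [2, 5, 8, 17, 20]
Compare 21 vs 23: take 21 from left. Merged: [2, 5, 8, 17, 20, 21]
Compare 22 vs 23: take 22 from left. Merged: [2, 5, 8, 17, 20, 21, 22]
Compare 29 vs 23: take 23 from right. Merged: [2, 5, 8, 17, 20, 21, 22, 23]
Compare 29 vs 28: take 28 from right. Merged: [2, 5, 8, 17, 20, 21, 22, 23, 28]
Append remaining from left: [29, 37]. Merged: [2, 5, 8, 17, 20, 21, 22, 23, 28, 29, 37]

Final merged array: [2, 5, 8, 17, 20, 21, 22, 23, 28, 29, 37]
Total comparisons: 9

The merged array is [2, 5, 8, 17, 20, 21, 22, 23, 28, 29, 37], requiring 9 comparisons. The merge step runs in O(n) time where n is the total number of elements.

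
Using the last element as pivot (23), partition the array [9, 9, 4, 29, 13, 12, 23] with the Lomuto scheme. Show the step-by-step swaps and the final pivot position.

Lomuto partition with pivot = 23:

Initial array: [9, 9, 4, 29, 13, 12, 23]

arr[0]=9 <= 23: swap with position 0, array becomes [9, 9, 4, 29, 13, 12, 23]
arr[1]=9 <= 23: swap with position 1, array becomes [9, 9, 4, 29, 13, 12, 23]
arr[2]=4 <= 23: swap with position 2, array becomes [9, 9, 4, 29, 13, 12, 23]
arr[3]=29 > 23: no swap
arr[4]=13 <= 23: swap with position 3, array becomes [9, 9, 4, 13, 29, 12, 23]
arr[5]=12 <= 23: swap with position 4, array becomes [9, 9, 4, 13, 12, 29, 23]

Place pivot at position 5: [9, 9, 4, 13, 12, 23, 29]
Pivot position: 5

After partitioning with pivot 23, the array becomes [9, 9, 4, 13, 12, 23, 29]. The pivot is placed at index 5. All elements to the left of the pivot are <= 23, and all elements to the right are > 23.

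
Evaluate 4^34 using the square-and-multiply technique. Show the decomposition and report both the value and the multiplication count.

Computing 4^34 by squaring (build up from 4^1; each line after the first costs one multiplication):

4^1 = 4
4^2 = (4^1)^2 = 4^2 = 16
4^4 = (4^2)^2 = 16^2 = 256
4^8 = (4^4)^2 = 256^2 = 65536
4^16 = (4^8)^2 = 65536^2 = 4294967296
4^17 = 4 * 4^16 = 4 * 4294967296 = 17179869184
4^34 = (4^17)^2 = 17179869184^2 = 295147905179352825856

Result: 295147905179352825856
Multiplications needed: 6 (6 lines after 4^1)

4^34 = 295147905179352825856. Using exponentiation by squaring, this requires 6 multiplications. The key idea: if the exponent is even, square the half-power; if odd, multiply by the base once.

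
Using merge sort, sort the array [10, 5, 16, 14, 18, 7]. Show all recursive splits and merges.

Merge sort trace:

Split: [10, 5, 16, 14, 18, 7] -> [10, 5, 16] and [14, 18, 7]
  Split: [10, 5, 16] -> [10] and [5, 16]
    Split: [5, 16] -> [5] and [16]
    Merge: [5] + [16] -> [5, 16]
  Merge: [10] + [5, 16] -> [5, 10, 16]
  Split: [14, 18, 7] -> [14] and [18, 7]
    Split: [18, 7] -> [18] and [7]
    Merge: [18] + [7] -> [7, 18]
  Merge: [14] + [7, 18] -> [7, 14, 18]
Merge: [5, 10, 16] + [7, 14, 18] -> [5, 7, 10, 14, 16, 18]

Final sorted array: [5, 7, 10, 14, 16, 18]

The merge sort proceeds by recursively splitting the array and merging sorted halves.
After all merges, the sorted array is [5, 7, 10, 14, 16, 18].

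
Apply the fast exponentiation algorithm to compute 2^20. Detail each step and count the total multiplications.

Computing 2^20 by squaring (build up from 2^1; each line after the first costs one multiplication):

2^1 = 2
2^2 = (2^1)^2 = 2^2 = 4
2^4 = (2^2)^2 = 4^2 = 16
2^5 = 2 * 2^4 = 2 * 16 = 32
2^10 = (2^5)^2 = 32^2 = 1024
2^20 = (2^10)^2 = 1024^2 = 1048576

Result: 1048576
Multiplications needed: 5 (5 lines after 2^1)

2^20 = 1048576. Using exponentiation by squaring, this requires 5 multiplications. The key idea: if the exponent is even, square the half-power; if odd, multiply by the base once.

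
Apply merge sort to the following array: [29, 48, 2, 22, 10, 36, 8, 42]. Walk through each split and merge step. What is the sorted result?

Merge sort trace:

Split: [29, 48, 2, 22, 10, 36, 8, 42] -> [29, 48, 2, 22] and [10, 36, 8, 42]
  Split: [29, 48, 2, 22] -> [29, 48] and [2, 22]
    Split: [29, 48] -> [29] and [48]
    Merge: [29] + [48] -> [29, 48]
    Split: [2, 22] -> [2] and [22]
    Merge: [2] + [22] -> [2, 22]
  Merge: [29, 48] + [2, 22] -> [2, 22, 29, 48]
  Split: [10, 36, 8, 42] -> [10, 36] and [8, 42]
    Split: [10, 36] -> [10] and [36]
    Merge: [10] + [36] -> [10, 36]
    Split: [8, 42] -> [8] and [42]
    Merge: [8] + [42] -> [8, 42]
  Merge: [10, 36] + [8, 42] -> [8, 10, 36, 42]
Merge: [2, 22, 29, 48] + [8, 10, 36, 42] -> [2, 8, 10, 22, 29, 36, 42, 48]

Final sorted array: [2, 8, 10, 22, 29, 36, 42, 48]

The merge sort proceeds by recursively splitting the array and merging sorted halves.
After all merges, the sorted array is [2, 8, 10, 22, 29, 36, 42, 48].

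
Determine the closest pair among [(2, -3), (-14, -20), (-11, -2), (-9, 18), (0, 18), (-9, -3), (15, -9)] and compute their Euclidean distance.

Computing all pairwise distances among 7 points:

d((2, -3), (-14, -20)) = 23.3452
d((2, -3), (-11, -2)) = 13.0384
d((2, -3), (-9, 18)) = 23.7065
d((2, -3), (0, 18)) = 21.095
d((2, -3), (-9, -3)) = 11.0
d((2, -3), (15, -9)) = 14.3178
d((-14, -20), (-11, -2)) = 18.2483
d((-14, -20), (-9, 18)) = 38.3275
d((-14, -20), (0, 18)) = 40.4969
d((-14, -20), (-9, -3)) = 17.72
d((-14, -20), (15, -9)) = 31.0161
d((-11, -2), (-9, 18)) = 20.0998
d((-11, -2), (0, 18)) = 22.8254
d((-11, -2), (-9, -3)) = 2.2361 <-- minimum
d((-11, -2), (15, -9)) = 26.9258
d((-9, 18), (0, 18)) = 9.0
d((-9, 18), (-9, -3)) = 21.0
d((-9, 18), (15, -9)) = 36.1248
d((0, 18), (-9, -3)) = 22.8473
d((0, 18), (15, -9)) = 30.8869
d((-9, -3), (15, -9)) = 24.7386

Closest pair: (-11, -2) and (-9, -3) with distance 2.2361

The closest pair is (-11, -2) and (-9, -3) with Euclidean distance 2.2361. For 7 points, brute-force pairwise comparison is shown above. For large n, the divide-and-conquer algorithm (sort by x, recurse on halves, check the dividing strip) achieves O(n log n).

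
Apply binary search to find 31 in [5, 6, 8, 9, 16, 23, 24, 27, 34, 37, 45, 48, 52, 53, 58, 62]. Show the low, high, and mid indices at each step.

Binary search for 31 in [5, 6, 8, 9, 16, 23, 24, 27, 34, 37, 45, 48, 52, 53, 58, 62]:

lo=0, hi=15, mid=7, arr[mid]=27 -> 27 < 31, search right half
lo=8, hi=15, mid=11, arr[mid]=48 -> 48 > 31, search left half
lo=8, hi=10, mid=9, arr[mid]=37 -> 37 > 31, search left half
lo=8, hi=8, mid=8, arr[mid]=34 -> 34 > 31, search left half
lo=8 > hi=7, target 31 not found

Binary search determines that 31 is not in the array after 4 comparisons. The search space was exhausted without finding the target.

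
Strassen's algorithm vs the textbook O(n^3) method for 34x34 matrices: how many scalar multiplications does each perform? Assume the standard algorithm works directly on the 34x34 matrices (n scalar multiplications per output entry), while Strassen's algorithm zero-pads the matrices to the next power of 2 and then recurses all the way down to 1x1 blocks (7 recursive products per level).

Matrix multiplication for 34x34 matrices:

Strassen's algorithm requires power-of-2 dimensions. Pad 34x34 to 64x64 (next power of 2).

Standard algorithm: 34^3 = 39304 multiplications
Strassen's algorithm: 7^(log2(64)) = 7^6 = 117649 multiplications
Difference: 39304 - 117649 = -78345 (Strassen uses MORE here due to padding overhead — for small or just-over-power-of-2 n, padding can outweigh the per-level savings)

Standard: 39304 multiplications (34^3). Strassen: 117649 multiplications (7^6, after padding to 64x64). Strassen reduces 8 recursive multiplications to 7 at each level.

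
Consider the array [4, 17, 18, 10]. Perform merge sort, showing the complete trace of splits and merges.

Merge sort trace:

Split: [4, 17, 18, 10] -> [4, 17] and [18, 10]
  Split: [4, 17] -> [4] and [17]
  Merge: [4] + [17] -> [4, 17]
  Split: [18, 10] -> [18] and [10]
  Merge: [18] + [10] -> [10, 18]
Merge: [4, 17] + [10, 18] -> [4, 10, 17, 18]

Final sorted array: [4, 10, 17, 18]

The merge sort proceeds by recursively splitting the array and merging sorted halves.
After all merges, the sorted array is [4, 10, 17, 18].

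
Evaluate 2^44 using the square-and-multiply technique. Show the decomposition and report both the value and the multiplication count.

Computing 2^44 by squaring (build up from 2^1; each line after the first costs one multiplication):

2^1 = 2
2^2 = (2^1)^2 = 2^2 = 4
2^4 = (2^2)^2 = 4^2 = 16
2^5 = 2 * 2^4 = 2 * 16 = 32
2^10 = (2^5)^2 = 32^2 = 1024
2^11 = 2 * 2^10 = 2 * 1024 = 2048
2^22 = (2^11)^2 = 2048^2 = 4194304
2^44 = (2^22)^2 = 4194304^2 = 17592186044416

Result: 17592186044416
Multiplications needed: 7 (7 lines after 2^1)

2^44 = 17592186044416. Using exponentiation by squaring, this requires 7 multiplications. The key idea: if the exponent is even, square the half-power; if odd, multiply by the base once.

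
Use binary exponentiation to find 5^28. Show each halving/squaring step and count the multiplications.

Computing 5^28 by squaring (build up from 5^1; each line after the first costs one multiplication):

5^1 = 5
5^2 = (5^1)^2 = 5^2 = 25
5^3 = 5 * 5^2 = 5 * 25 = 125
5^6 = (5^3)^2 = 125^2 = 15625
5^7 = 5 * 5^6 = 5 * 15625 = 78125
5^14 = (5^7)^2 = 78125^2 = 6103515625
5^28 = (5^14)^2 = 6103515625^2 = 37252902984619140625

Result: 37252902984619140625
Multiplications needed: 6 (6 lines after 5^1)

5^28 = 37252902984619140625. Using exponentiation by squaring, this requires 6 multiplications. The key idea: if the exponent is even, square the half-power; if odd, multiply by the base once.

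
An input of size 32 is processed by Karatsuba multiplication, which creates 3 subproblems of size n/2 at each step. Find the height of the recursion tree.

For divide and conquer with division factor 2:

Problem sizes at each level:
Level 0: 32
Level 1: 16
Level 2: 8
Level 3: 4
Level 4: 2
Level 5: 1

The root is level 0 and the size-1 base case is level 5 (the tree spans levels 0 through 5, i.e. 6 levels counting the root), so the depth is the number of divisions: log_2(32) = 5

The recursion tree depth is log_2(32) = 5. At each level, the problem size is divided by 2, so it takes 5 divisions to reduce to a base case of size 1. The algorithm makes 3 recursive calls at each level.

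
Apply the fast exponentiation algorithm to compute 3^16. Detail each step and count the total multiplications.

Computing 3^16 by squaring (build up from 3^1; each line after the first costs one multiplication):

3^1 = 3
3^2 = (3^1)^2 = 3^2 = 9
3^4 = (3^2)^2 = 9^2 = 81
3^8 = (3^4)^2 = 81^2 = 6561
3^16 = (3^8)^2 = 6561^2 = 43046721

Result: 43046721
Multiplications needed: 4 (4 lines after 3^1)

3^16 = 43046721. Using exponentiation by squaring, this requires 4 multiplications. The key idea: if the exponent is even, square the half-power; if odd, multiply by the base once.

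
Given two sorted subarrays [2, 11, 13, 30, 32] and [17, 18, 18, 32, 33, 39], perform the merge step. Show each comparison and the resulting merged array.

Merging process:

Compare 2 vs 17: take 2 from left. Merged: [2]
Compare 11 vs 17: take 11 from left. Merged: [2, 11]
Compare 13 vs 17: take 13 from left. Merged: [2, 11, 13]
Compare 30 vs 17: take 17 from right. Merged: [2, 11, 13, 17]
Compare 30 vs 18: take 18 from right. Merged: [2, 11, 13, 17, 18]
Compare 30 vs 18: take 18 from right. Merged: [2, 11, 13, 17, 18, 18]
Compare 30 vs 32: take 30 from left. Merged: [2, 11, 13, 17, 18, 18, 30]
Compare 32 vs 32: take 32 from left. Merged: [2, 11, 13, 17, 18, 18, 30, 32]
Append remaining from right: [32, 33, 39]. Merged: [2, 11, 13, 17, 18, 18, 30, 32, 32, 33, 39]

Final merged array: [2, 11, 13, 17, 18, 18, 30, 32, 32, 33, 39]
Total comparisons: 8

The merged array is [2, 11, 13, 17, 18, 18, 30, 32, 32, 33, 39], requiring 8 comparisons. The merge step runs in O(n) time where n is the total number of elements.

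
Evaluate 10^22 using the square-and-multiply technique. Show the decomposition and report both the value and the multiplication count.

Computing 10^22 by squaring (build up from 10^1; each line after the first costs one multiplication):

10^1 = 10
10^2 = (10^1)^2 = 10^2 = 100
10^4 = (10^2)^2 = 100^2 = 10000
10^5 = 10 * 10^4 = 10 * 10000 = 100000
10^10 = (10^5)^2 = 100000^2 = 10000000000
10^11 = 10 * 10^10 = 10 * 10000000000 = 100000000000
10^22 = (10^11)^2 = 100000000000^2 = 10000000000000000000000

Result: 10000000000000000000000
Multiplications needed: 6 (6 lines after 10^1)

10^22 = 10000000000000000000000. Using exponentiation by squaring, this requires 6 multiplications. The key idea: if the exponent is even, square the half-power; if odd, multiply by the base once.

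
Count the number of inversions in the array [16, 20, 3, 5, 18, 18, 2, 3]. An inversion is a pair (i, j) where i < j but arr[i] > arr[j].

Finding inversions in [16, 20, 3, 5, 18, 18, 2, 3]:

(0, 2): arr[0]=16 > arr[2]=3
(0, 3): arr[0]=16 > arr[3]=5
(0, 6): arr[0]=16 > arr[6]=2
(0, 7): arr[0]=16 > arr[7]=3
(1, 2): arr[1]=20 > arr[2]=3
(1, 3): arr[1]=20 > arr[3]=5
(1, 4): arr[1]=20 > arr[4]=18
(1, 5): arr[1]=20 > arr[5]=18
(1, 6): arr[1]=20 > arr[6]=2
(1, 7): arr[1]=20 > arr[7]=3
(2, 6): arr[2]=3 > arr[6]=2
(3, 6): arr[3]=5 > arr[6]=2
(3, 7): arr[3]=5 > arr[7]=3
(4, 6): arr[4]=18 > arr[6]=2
(4, 7): arr[4]=18 > arr[7]=3
(5, 6): arr[5]=18 > arr[6]=2
(5, 7): arr[5]=18 > arr[7]=3

Total inversions: 17

The array has 17 inversion(s): (0,2), (0,3), (0,6), (0,7), (1,2), (1,3), (1,4), (1,5), (1,6), (1,7), (2,6), (3,6), (3,7), (4,6), (4,7), (5,6), (5,7). Each pair (i,j) satisfies i < j and arr[i] > arr[j].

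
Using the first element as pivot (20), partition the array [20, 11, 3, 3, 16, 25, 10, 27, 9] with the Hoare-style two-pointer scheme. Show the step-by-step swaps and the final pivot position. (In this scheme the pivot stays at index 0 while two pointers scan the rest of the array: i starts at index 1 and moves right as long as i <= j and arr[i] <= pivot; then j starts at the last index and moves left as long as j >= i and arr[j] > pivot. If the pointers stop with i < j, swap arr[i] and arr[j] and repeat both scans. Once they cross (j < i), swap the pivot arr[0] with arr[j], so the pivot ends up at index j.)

Hoare-style two-pointer partition with pivot = 20:

Initial array: [20, 11, 3, 3, 16, 25, 10, 27, 9]

Pointers start at i = 1, j = 8.
i stops at index 5 (arr[5]=25 > 20), j stops at index 8 (arr[8]=9 <= 20): swap arr[5] and arr[8], array becomes [20, 11, 3, 3, 16, 9, 10, 27, 25]
i ends at 7, j ends at 6: the pointers have crossed (j < i), so scanning stops.

Swap pivot arr[0] with arr[6] to place pivot at position 6: [10, 11, 3, 3, 16, 9, 20, 27, 25]
Pivot position: 6

After partitioning with pivot 20, the array becomes [10, 11, 3, 3, 16, 9, 20, 27, 25]. The pivot is placed at index 6. All elements to the left of the pivot are <= 20, and all elements to the right are > 20.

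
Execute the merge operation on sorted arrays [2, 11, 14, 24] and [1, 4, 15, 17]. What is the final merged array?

Merging process:

Compare 2 vs 1: take 1 from right. Merged: [1]
Compare 2 vs 4: take 2 from left. Merged: [1, 2]
Compare 11 vs 4: take 4 from right. Merged: [1, 2, 4]
Compare 11 vs 15: take 11 from left. Merged: [1, 2, 4, 11]
Compare 14 vs 15: take 14 from left. Merged: [1, 2, 4, 11, 14]
Compare 24 vs 15: take 15 from right. Merged: [1, 2, 4, 11, 14, 15]
Compare 24 vs 17: take 17 from right. Merged: [1, 2, 4, 11, 14, 15, 17]
Append remaining from left: [24]. Merged: [1, 2, 4, 11, 14, 15, 17, 24]

Final merged array: [1, 2, 4, 11, 14, 15, 17, 24]
Total comparisons: 7

The merged array is [1, 2, 4, 11, 14, 15, 17, 24], requiring 7 comparisons. The merge step runs in O(n) time where n is the total number of elements.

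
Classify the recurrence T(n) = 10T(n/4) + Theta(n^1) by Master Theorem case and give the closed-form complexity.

Master Theorem for T(n) = 10T(n/4) + O(n^1):

a = 10, b = 4, c = 1
log_b(a) = log_4(10) = 1.6610

Case 1: c = 1 < log_4(10) = 1.6610
T(n) = O(n^(log_4 10))

For T(n) = 10T(n/4) + O(n^1): log_4(10) = 1.6610. This is Case 1 of the Master Theorem (c < log_b(a), work dominated by leaves), giving O(n^(log_4 10)).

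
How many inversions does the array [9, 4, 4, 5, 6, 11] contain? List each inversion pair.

Finding inversions in [9, 4, 4, 5, 6, 11]:

(0, 1): arr[0]=9 > arr[1]=4
(0, 2): arr[0]=9 > arr[2]=4
(0, 3): arr[0]=9 > arr[3]=5
(0, 4): arr[0]=9 > arr[4]=6

Total inversions: 4

The array has 4 inversion(s): (0,1), (0,2), (0,3), (0,4). Each pair (i,j) satisfies i < j and arr[i] > arr[j].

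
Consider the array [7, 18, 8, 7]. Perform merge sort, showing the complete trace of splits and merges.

Merge sort trace:

Split: [7, 18, 8, 7] -> [7, 18] and [8, 7]
  Split: [7, 18] -> [7] and [18]
  Merge: [7] + [18] -> [7, 18]
  Split: [8, 7] -> [8] and [7]
  Merge: [8] + [7] -> [7, 8]
Merge: [7, 18] + [7, 8] -> [7, 7, 8, 18]

Final sorted array: [7, 7, 8, 18]

The merge sort proceeds by recursively splitting the array and merging sorted halves.
After all merges, the sorted array is [7, 7, 8, 18].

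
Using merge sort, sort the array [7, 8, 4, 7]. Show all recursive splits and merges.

Merge sort trace:

Split: [7, 8, 4, 7] -> [7, 8] and [4, 7]
  Split: [7, 8] -> [7] and [8]
  Merge: [7] + [8] -> [7, 8]
  Split: [4, 7] -> [4] and [7]
  Merge: [4] + [7] -> [4, 7]
Merge: [7, 8] + [4, 7] -> [4, 7, 7, 8]

Final sorted array: [4, 7, 7, 8]

The merge sort proceeds by recursively splitting the array and merging sorted halves.
After all merges, the sorted array is [4, 7, 7, 8].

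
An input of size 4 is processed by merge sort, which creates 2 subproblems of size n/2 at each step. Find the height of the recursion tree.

For divide and conquer with division factor 2:

Problem sizes at each level:
Level 0: 4
Level 1: 2
Level 2: 1

The root is level 0 and the size-1 base case is level 2 (the tree spans levels 0 through 2, i.e. 3 levels counting the root), so the depth is the number of divisions: log_2(4) = 2

The recursion tree depth is log_2(4) = 2. At each level, the problem size is divided by 2, so it takes 2 divisions to reduce to a base case of size 1. The algorithm makes 2 recursive calls at each level.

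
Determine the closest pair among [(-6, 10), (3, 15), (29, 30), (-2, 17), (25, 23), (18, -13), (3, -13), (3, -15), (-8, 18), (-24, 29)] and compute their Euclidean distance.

Computing all pairwise distances among 10 points:

d((-6, 10), (3, 15)) = 10.2956
d((-6, 10), (29, 30)) = 40.3113
d((-6, 10), (-2, 17)) = 8.0623
d((-6, 10), (25, 23)) = 33.6155
d((-6, 10), (18, -13)) = 33.2415
d((-6, 10), (3, -13)) = 24.6982
d((-6, 10), (3, -15)) = 26.5707
d((-6, 10), (-8, 18)) = 8.2462
d((-6, 10), (-24, 29)) = 26.1725
d((3, 15), (29, 30)) = 30.0167
d((3, 15), (-2, 17)) = 5.3852
d((3, 15), (25, 23)) = 23.4094
d((3, 15), (18, -13)) = 31.7648
d((3, 15), (3, -13)) = 28.0
d((3, 15), (3, -15)) = 30.0
d((3, 15), (-8, 18)) = 11.4018
d((3, 15), (-24, 29)) = 30.4138
d((29, 30), (-2, 17)) = 33.6155
d((29, 30), (25, 23)) = 8.0623
d((29, 30), (18, -13)) = 44.3847
d((29, 30), (3, -13)) = 50.2494
d((29, 30), (3, -15)) = 51.9711
d((29, 30), (-8, 18)) = 38.8973
d((29, 30), (-24, 29)) = 53.0094
d((-2, 17), (25, 23)) = 27.6586
d((-2, 17), (18, -13)) = 36.0555
d((-2, 17), (3, -13)) = 30.4138
d((-2, 17), (3, -15)) = 32.3883
d((-2, 17), (-8, 18)) = 6.0828
d((-2, 17), (-24, 29)) = 25.0599
d((25, 23), (18, -13)) = 36.6742
d((25, 23), (3, -13)) = 42.19
d((25, 23), (3, -15)) = 43.909
d((25, 23), (-8, 18)) = 33.3766
d((25, 23), (-24, 29)) = 49.366
d((18, -13), (3, -13)) = 15.0
d((18, -13), (3, -15)) = 15.1327
d((18, -13), (-8, 18)) = 40.4599
d((18, -13), (-24, 29)) = 59.397
d((3, -13), (3, -15)) = 2.0 <-- minimum
d((3, -13), (-8, 18)) = 32.8938
d((3, -13), (-24, 29)) = 49.93
d((3, -15), (-8, 18)) = 34.7851
d((3, -15), (-24, 29)) = 51.6236
d((-8, 18), (-24, 29)) = 19.4165

Closest pair: (3, -13) and (3, -15) with distance 2.0

The closest pair is (3, -13) and (3, -15) with Euclidean distance 2.0. For 10 points, brute-force pairwise comparison is shown above. For large n, the divide-and-conquer algorithm (sort by x, recurse on halves, check the dividing strip) achieves O(n log n).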